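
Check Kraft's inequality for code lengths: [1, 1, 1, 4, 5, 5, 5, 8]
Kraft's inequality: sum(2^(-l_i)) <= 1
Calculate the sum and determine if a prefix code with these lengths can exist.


Sum = 2^(-1) + 2^(-1) + 2^(-1) + 2^(-4) + 2^(-5) + 2^(-5) + 2^(-5) + 2^(-8)
    = 0.5 + 0.5 + 0.5 + 0.0625 + 0.03125 + 0.03125 + 0.03125 + 0.00390625
    = 425/256 = 1.66015625
Since 1.66015625 > 1, Kraft's inequality is NOT satisfied.
A prefix code with these lengths CANNOT exist.

Kraft sum = 1.66015625. Not satisfied.


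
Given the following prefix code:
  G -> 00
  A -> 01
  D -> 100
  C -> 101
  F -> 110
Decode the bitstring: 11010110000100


Decoding step by step:
Bits 110 -> F
Bits 101 -> C
Bits 100 -> D
Bits 00 -> G
Bits 100 -> D


Decoded message: FCDGD


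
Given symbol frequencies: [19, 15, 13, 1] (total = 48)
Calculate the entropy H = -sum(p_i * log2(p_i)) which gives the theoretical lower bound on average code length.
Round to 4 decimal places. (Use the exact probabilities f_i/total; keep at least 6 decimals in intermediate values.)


Per-symbol terms -p_i * log2(p_i) with p_i = f_i/48:
  p = 19/48 = 0.395833: log2(p) = -1.337035, -p*log2(p) = 0.529243
  p = 15/48 = 0.312500: log2(p) = -1.678072, -p*log2(p) = 0.524397
  p = 13/48 = 0.270833: log2(p) = -1.884523, -p*log2(p) = 0.510392
  p = 1/48 = 0.020833: log2(p) = -5.584963, -p*log2(p) = 0.116353
H = 0.529243 + 0.524397 + 0.510392 + 0.116353 = 1.680385

H = 1.6804 bits/symbol


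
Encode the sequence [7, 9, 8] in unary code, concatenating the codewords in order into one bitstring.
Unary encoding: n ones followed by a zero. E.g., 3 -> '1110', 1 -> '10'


Encode each number as n ones followed by a terminating 0:
  7 -> 11111110 (8 bits)
  9 -> 1111111110 (10 bits)
  8 -> 111111110 (9 bits)
Total length = 8 + 10 + 9 = 27 bits.

Unary([7, 9, 8]) = 111111101111111110111111110 (27 bits)


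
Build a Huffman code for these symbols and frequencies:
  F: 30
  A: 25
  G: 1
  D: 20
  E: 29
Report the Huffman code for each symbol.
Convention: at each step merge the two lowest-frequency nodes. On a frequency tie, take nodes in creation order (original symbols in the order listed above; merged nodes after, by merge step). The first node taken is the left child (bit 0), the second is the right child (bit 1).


Huffman tree construction:
Step 1: Merge G(1) + D(20) = 21
Step 2: Merge (G+D)(21) + A(25) = 46
Step 3: Merge E(29) + F(30) = 59
Step 4: Merge ((G+D)+A)(46) + (E+F)(59) = 105
Read each symbol's code off the tree from the root (left child = 0, right child = 1).

Codes:
  F: 11 (length 2)
  A: 01 (length 2)
  G: 000 (length 3)
  D: 001 (length 3)
  E: 10 (length 2)
Average code length: 231/105 = 2.2000 bits/symbol


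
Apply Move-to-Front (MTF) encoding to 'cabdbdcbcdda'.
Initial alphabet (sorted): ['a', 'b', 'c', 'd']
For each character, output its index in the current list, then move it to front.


MTF encoding:
'c': index 2 in ['a', 'b', 'c', 'd'] -> ['c', 'a', 'b', 'd']
'a': index 1 in ['c', 'a', 'b', 'd'] -> ['a', 'c', 'b', 'd']
'b': index 2 in ['a', 'c', 'b', 'd'] -> ['b', 'a', 'c', 'd']
'd': index 3 in ['b', 'a', 'c', 'd'] -> ['d', 'b', 'a', 'c']
'b': index 1 in ['d', 'b', 'a', 'c'] -> ['b', 'd', 'a', 'c']
'd': index 1 in ['b', 'd', 'a', 'c'] -> ['d', 'b', 'a', 'c']
'c': index 3 in ['d', 'b', 'a', 'c'] -> ['c', 'd', 'b', 'a']
'b': index 2 in ['c', 'd', 'b', 'a'] -> ['b', 'c', 'd', 'a']
'c': index 1 in ['b', 'c', 'd', 'a'] -> ['c', 'b', 'd', 'a']
'd': index 2 in ['c', 'b', 'd', 'a'] -> ['d', 'c', 'b', 'a']
'd': index 0 in ['d', 'c', 'b', 'a'] -> ['d', 'c', 'b', 'a']
'a': index 3 in ['d', 'c', 'b', 'a'] -> ['a', 'd', 'c', 'b']


Output: [2, 1, 2, 3, 1, 1, 3, 2, 1, 2, 0, 3]


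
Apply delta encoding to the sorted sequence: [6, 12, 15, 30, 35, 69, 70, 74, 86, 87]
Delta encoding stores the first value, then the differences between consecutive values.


First value: 6
Deltas:
  12 - 6 = 6
  15 - 12 = 3
  30 - 15 = 15
  35 - 30 = 5
  69 - 35 = 34
  70 - 69 = 1
  74 - 70 = 4
  86 - 74 = 12
  87 - 86 = 1


Delta encoded: [6, 6, 3, 15, 5, 34, 1, 4, 12, 1]


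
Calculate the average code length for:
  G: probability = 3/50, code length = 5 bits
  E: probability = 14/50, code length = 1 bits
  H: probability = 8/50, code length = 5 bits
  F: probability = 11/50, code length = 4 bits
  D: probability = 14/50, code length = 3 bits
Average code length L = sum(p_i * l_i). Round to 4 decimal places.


Weighted contributions p_i * l_i:
  G: (3/50) * 5 = 15/50
  E: (14/50) * 1 = 14/50
  H: (8/50) * 5 = 40/50
  F: (11/50) * 4 = 44/50
  D: (14/50) * 3 = 42/50
Sum = (15 + 14 + 40 + 44 + 42)/50 = 155/50

L = 155/50 = 3.1000 bits/symbol


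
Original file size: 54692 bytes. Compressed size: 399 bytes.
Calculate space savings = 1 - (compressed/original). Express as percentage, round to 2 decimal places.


ratio = compressed/original = 399/54692 = 0.007295
savings = 1 - ratio = 1 - 0.007295 = 0.992705
as a percentage: 0.992705 * 100 = 99.27%

Space savings = 1 - 399/54692 = 99.27%


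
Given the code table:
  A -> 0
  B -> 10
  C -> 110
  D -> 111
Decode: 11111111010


Decoding:
111 -> D
111 -> D
110 -> C
10 -> B


Result: DDCB


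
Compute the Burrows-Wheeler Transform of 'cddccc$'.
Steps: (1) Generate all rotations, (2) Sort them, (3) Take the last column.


Rotations (sorted):
  0: $cddccc -> last char: c
  1: c$cddcc -> last char: c
  2: cc$cddc -> last char: c
  3: ccc$cdd -> last char: d
  4: cddccc$ -> last char: $
  5: dccc$cd -> last char: d
  6: ddccc$c -> last char: c


BWT = cccd$dc


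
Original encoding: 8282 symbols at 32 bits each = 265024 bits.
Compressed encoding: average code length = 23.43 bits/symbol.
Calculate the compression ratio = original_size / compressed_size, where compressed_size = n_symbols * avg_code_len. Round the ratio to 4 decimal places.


original_size = n_symbols * orig_bits = 8282 * 32 = 265024 bits
compressed_size = n_symbols * avg_code_len = 8282 * 23.43 = 194047.26 bits
ratio = original_size / compressed_size = 265024 / 194047.26 = 1.3658

Compression ratio = 1.3658


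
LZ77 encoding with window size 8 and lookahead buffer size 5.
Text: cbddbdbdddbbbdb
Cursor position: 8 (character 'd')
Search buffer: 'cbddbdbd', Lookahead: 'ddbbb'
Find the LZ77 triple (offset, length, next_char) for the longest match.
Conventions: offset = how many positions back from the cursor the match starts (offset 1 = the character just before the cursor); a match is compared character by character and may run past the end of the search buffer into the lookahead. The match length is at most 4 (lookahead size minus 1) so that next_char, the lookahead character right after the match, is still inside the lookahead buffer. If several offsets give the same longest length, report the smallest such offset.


Try each offset into the search buffer:
  offset=1 (pos 7, char 'd'): match length 2
  offset=2 (pos 6, char 'b'): match length 0
  offset=3 (pos 5, char 'd'): match length 1
  offset=4 (pos 4, char 'b'): match length 0
  offset=5 (pos 3, char 'd'): match length 1
  offset=6 (pos 2, char 'd'): match length 3
  offset=7 (pos 1, char 'b'): match length 0
  offset=8 (pos 0, char 'c'): match length 0
Longest match has length 3 at offset 6.
next_char = character at position 8 + 3 = 11 -> 'b'

Best match: offset=6, length=3 (matching 'ddb' starting at position 2)
LZ77 triple: (6, 3, 'b')


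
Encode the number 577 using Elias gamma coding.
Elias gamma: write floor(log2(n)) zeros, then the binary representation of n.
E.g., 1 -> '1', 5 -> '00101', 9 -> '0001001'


num_bits = floor(log2(577)) + 1 = 10
leading_zeros = num_bits - 1 = 9
binary(577) = 1001000001

Elias gamma(577) = '000000000' + '1001000001' = 0000000001001000001 (19 bits)


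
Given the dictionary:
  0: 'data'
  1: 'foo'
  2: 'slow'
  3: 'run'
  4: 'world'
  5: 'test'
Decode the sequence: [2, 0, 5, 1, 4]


Look up each index in the dictionary:
  2 -> 'slow'
  0 -> 'data'
  5 -> 'test'
  1 -> 'foo'
  4 -> 'world'

Decoded: "slow data test foo world"


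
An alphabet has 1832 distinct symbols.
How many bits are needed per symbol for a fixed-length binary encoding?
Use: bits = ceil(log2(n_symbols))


log2(1832) = 10.8392
Bracket: 2^10 = 1024 < 1832 <= 2^11 = 2048
So ceil(log2(1832)) = 11

bits = ceil(log2(1832)) = ceil(10.8392) = 11 bits


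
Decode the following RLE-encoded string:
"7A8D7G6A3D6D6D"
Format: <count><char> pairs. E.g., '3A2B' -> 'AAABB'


Expanding each <count><char> pair:
  7A -> 'AAAAAAA'
  8D -> 'DDDDDDDD'
  7G -> 'GGGGGGG'
  6A -> 'AAAAAA'
  3D -> 'DDD'
  6D -> 'DDDDDD'
  6D -> 'DDDDDD'

Decoded = AAAAAAADDDDDDDDGGGGGGGAAAAAADDDDDDDDDDDDDDD


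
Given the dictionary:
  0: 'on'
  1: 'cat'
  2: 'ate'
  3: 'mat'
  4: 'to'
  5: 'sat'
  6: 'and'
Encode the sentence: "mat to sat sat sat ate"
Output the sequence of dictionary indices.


Look up each word in the dictionary:
  'mat' -> 3
  'to' -> 4
  'sat' -> 5
  'sat' -> 5
  'sat' -> 5
  'ate' -> 2

Encoded: [3, 4, 5, 5, 5, 2]


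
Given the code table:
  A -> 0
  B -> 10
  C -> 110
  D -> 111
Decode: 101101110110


Decoding:
10 -> B
110 -> C
111 -> D
0 -> A
110 -> C


Result: BCDAC


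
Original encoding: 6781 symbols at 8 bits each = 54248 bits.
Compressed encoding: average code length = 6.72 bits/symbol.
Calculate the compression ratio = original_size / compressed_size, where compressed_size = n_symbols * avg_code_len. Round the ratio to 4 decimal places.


original_size = n_symbols * orig_bits = 6781 * 8 = 54248 bits
compressed_size = n_symbols * avg_code_len = 6781 * 6.72 = 45568.32 bits
ratio = original_size / compressed_size = 54248 / 45568.32 = 1.1905

Compression ratio = 1.1905


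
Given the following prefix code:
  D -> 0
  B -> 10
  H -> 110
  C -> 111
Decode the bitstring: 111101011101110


Decoding step by step:
Bits 111 -> C
Bits 10 -> B
Bits 10 -> B
Bits 111 -> C
Bits 0 -> D
Bits 111 -> C
Bits 0 -> D


Decoded message: CBBCDCD


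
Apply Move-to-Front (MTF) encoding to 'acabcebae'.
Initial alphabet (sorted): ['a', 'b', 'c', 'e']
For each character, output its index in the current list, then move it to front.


MTF encoding:
'a': index 0 in ['a', 'b', 'c', 'e'] -> ['a', 'b', 'c', 'e']
'c': index 2 in ['a', 'b', 'c', 'e'] -> ['c', 'a', 'b', 'e']
'a': index 1 in ['c', 'a', 'b', 'e'] -> ['a', 'c', 'b', 'e']
'b': index 2 in ['a', 'c', 'b', 'e'] -> ['b', 'a', 'c', 'e']
'c': index 2 in ['b', 'a', 'c', 'e'] -> ['c', 'b', 'a', 'e']
'e': index 3 in ['c', 'b', 'a', 'e'] -> ['e', 'c', 'b', 'a']
'b': index 2 in ['e', 'c', 'b', 'a'] -> ['b', 'e', 'c', 'a']
'a': index 3 in ['b', 'e', 'c', 'a'] -> ['a', 'b', 'e', 'c']
'e': index 2 in ['a', 'b', 'e', 'c'] -> ['e', 'a', 'b', 'c']


Output: [0, 2, 1, 2, 2, 3, 2, 3, 2]


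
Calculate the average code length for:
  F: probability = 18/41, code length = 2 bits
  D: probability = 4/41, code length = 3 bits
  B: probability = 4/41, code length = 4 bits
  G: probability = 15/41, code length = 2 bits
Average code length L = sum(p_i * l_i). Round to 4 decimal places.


Weighted contributions p_i * l_i:
  F: (18/41) * 2 = 36/41
  D: (4/41) * 3 = 12/41
  B: (4/41) * 4 = 16/41
  G: (15/41) * 2 = 30/41
Sum = (36 + 12 + 16 + 30)/41 = 94/41

L = 94/41 = 2.2927 bits/symbol


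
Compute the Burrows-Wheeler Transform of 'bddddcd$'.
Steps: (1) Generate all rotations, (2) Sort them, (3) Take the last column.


Rotations (sorted):
  0: $bddddcd -> last char: d
  1: bddddcd$ -> last char: $
  2: cd$bdddd -> last char: d
  3: d$bddddc -> last char: c
  4: dcd$bddd -> last char: d
  5: ddcd$bdd -> last char: d
  6: dddcd$bd -> last char: d
  7: ddddcd$b -> last char: b


BWT = d$dcdddb


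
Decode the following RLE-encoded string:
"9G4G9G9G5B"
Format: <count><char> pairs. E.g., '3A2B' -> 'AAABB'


Expanding each <count><char> pair:
  9G -> 'GGGGGGGGG'
  4G -> 'GGGG'
  9G -> 'GGGGGGGGG'
  9G -> 'GGGGGGGGG'
  5B -> 'BBBBB'

Decoded = GGGGGGGGGGGGGGGGGGGGGGGGGGGGGGGBBBBB


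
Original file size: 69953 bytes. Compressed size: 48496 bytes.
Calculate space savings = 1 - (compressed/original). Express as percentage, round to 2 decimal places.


ratio = compressed/original = 48496/69953 = 0.693265
savings = 1 - ratio = 1 - 0.693265 = 0.306735
as a percentage: 0.306735 * 100 = 30.67%

Space savings = 1 - 48496/69953 = 30.67%


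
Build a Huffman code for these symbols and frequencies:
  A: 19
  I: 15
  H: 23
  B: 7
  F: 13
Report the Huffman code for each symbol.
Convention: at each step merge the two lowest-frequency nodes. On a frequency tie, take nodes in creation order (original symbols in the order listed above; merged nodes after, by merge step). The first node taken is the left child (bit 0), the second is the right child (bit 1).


Huffman tree construction:
Step 1: Merge B(7) + F(13) = 20
Step 2: Merge I(15) + A(19) = 34
Step 3: Merge (B+F)(20) + H(23) = 43
Step 4: Merge (I+A)(34) + ((B+F)+H)(43) = 77
Read each symbol's code off the tree from the root (left child = 0, right child = 1).

Codes:
  A: 01 (length 2)
  I: 00 (length 2)
  H: 11 (length 2)
  B: 100 (length 3)
  F: 101 (length 3)
Average code length: 174/77 = 2.2597 bits/symbol


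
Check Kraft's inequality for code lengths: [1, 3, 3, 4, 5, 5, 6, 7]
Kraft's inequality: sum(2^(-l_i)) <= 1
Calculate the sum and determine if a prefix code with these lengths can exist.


Sum = 2^(-1) + 2^(-3) + 2^(-3) + 2^(-4) + 2^(-5) + 2^(-5) + 2^(-6) + 2^(-7)
    = 0.5 + 0.125 + 0.125 + 0.0625 + 0.03125 + 0.03125 + 0.015625 + 0.0078125
    = 115/128 = 0.8984375
Since 0.8984375 <= 1, Kraft's inequality IS satisfied.
A prefix code with these lengths CAN exist.

Kraft sum = 0.8984375. Satisfied.


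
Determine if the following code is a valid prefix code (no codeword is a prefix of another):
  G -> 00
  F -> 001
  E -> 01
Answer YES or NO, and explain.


Checking each pair (does one codeword prefix another?):
  G='00' vs F='001': prefix -- VIOLATION

NO -- this is NOT a valid prefix code. G (00) is a prefix of F (001).


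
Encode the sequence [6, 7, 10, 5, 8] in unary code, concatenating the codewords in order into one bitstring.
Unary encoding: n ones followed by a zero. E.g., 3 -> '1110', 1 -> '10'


Encode each number as n ones followed by a terminating 0:
  6 -> 1111110 (7 bits)
  7 -> 11111110 (8 bits)
  10 -> 11111111110 (11 bits)
  5 -> 111110 (6 bits)
  8 -> 111111110 (9 bits)
Total length = 7 + 8 + 11 + 6 + 9 = 41 bits.

Unary([6, 7, 10, 5, 8]) = 11111101111111011111111110111110111111110 (41 bits)


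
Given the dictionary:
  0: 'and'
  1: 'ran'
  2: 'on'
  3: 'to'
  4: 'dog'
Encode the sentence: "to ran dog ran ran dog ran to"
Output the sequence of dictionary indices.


Look up each word in the dictionary:
  'to' -> 3
  'ran' -> 1
  'dog' -> 4
  'ran' -> 1
  'ran' -> 1
  'dog' -> 4
  'ran' -> 1
  'to' -> 3

Encoded: [3, 1, 4, 1, 1, 4, 1, 3]


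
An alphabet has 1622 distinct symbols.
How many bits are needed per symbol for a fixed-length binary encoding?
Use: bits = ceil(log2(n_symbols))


log2(1622) = 10.6636
Bracket: 2^10 = 1024 < 1622 <= 2^11 = 2048
So ceil(log2(1622)) = 11

bits = ceil(log2(1622)) = ceil(10.6636) = 11 bits


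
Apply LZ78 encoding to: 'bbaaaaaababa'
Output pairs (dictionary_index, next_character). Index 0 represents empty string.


LZ78 encoding steps:
Dictionary: {0: ''}
Step 1: w='' (idx 0), next='b' -> output (0, 'b'), add 'b' as idx 1
Step 2: w='b' (idx 1), next='a' -> output (1, 'a'), add 'ba' as idx 2
Step 3: w='' (idx 0), next='a' -> output (0, 'a'), add 'a' as idx 3
Step 4: w='a' (idx 3), next='a' -> output (3, 'a'), add 'aa' as idx 4
Step 5: w='aa' (idx 4), next='b' -> output (4, 'b'), add 'aab' as idx 5
Step 6: w='a' (idx 3), next='b' -> output (3, 'b'), add 'ab' as idx 6
Step 7: w='a' (idx 3), end of input -> output (3, '')


Encoded: [(0, 'b'), (1, 'a'), (0, 'a'), (3, 'a'), (4, 'b'), (3, 'b'), (3, '')]


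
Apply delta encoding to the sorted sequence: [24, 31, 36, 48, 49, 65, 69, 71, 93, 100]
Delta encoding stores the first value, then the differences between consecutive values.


First value: 24
Deltas:
  31 - 24 = 7
  36 - 31 = 5
  48 - 36 = 12
  49 - 48 = 1
  65 - 49 = 16
  69 - 65 = 4
  71 - 69 = 2
  93 - 71 = 22
  100 - 93 = 7


Delta encoded: [24, 7, 5, 12, 1, 16, 4, 2, 22, 7]


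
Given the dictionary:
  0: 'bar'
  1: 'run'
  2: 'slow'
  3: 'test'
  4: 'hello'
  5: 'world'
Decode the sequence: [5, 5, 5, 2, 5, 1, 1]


Look up each index in the dictionary:
  5 -> 'world'
  5 -> 'world'
  5 -> 'world'
  2 -> 'slow'
  5 -> 'world'
  1 -> 'run'
  1 -> 'run'

Decoded: "world world world slow world run run"


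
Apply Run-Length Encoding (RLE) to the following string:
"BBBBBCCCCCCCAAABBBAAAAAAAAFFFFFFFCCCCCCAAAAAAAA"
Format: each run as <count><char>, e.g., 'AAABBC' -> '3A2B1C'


Scanning runs left to right:
  i=0: run of 'B' x 5 -> '5B'
  i=5: run of 'C' x 7 -> '7C'
  i=12: run of 'A' x 3 -> '3A'
  i=15: run of 'B' x 3 -> '3B'
  i=18: run of 'A' x 8 -> '8A'
  i=26: run of 'F' x 7 -> '7F'
  i=33: run of 'C' x 6 -> '6C'
  i=39: run of 'A' x 8 -> '8A'

RLE = 5B7C3A3B8A7F6C8A


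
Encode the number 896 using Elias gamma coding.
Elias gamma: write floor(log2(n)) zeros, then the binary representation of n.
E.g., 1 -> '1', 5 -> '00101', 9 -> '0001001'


num_bits = floor(log2(896)) + 1 = 10
leading_zeros = num_bits - 1 = 9
binary(896) = 1110000000

Elias gamma(896) = '000000000' + '1110000000' = 0000000001110000000 (19 bits)


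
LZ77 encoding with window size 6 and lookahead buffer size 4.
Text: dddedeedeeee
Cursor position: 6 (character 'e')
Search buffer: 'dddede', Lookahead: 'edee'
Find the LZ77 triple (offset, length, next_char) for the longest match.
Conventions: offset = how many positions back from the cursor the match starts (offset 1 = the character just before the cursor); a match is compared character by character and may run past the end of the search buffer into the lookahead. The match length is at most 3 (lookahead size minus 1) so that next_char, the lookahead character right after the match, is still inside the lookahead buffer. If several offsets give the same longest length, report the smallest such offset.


Try each offset into the search buffer:
  offset=1 (pos 5, char 'e'): match length 1
  offset=2 (pos 4, char 'd'): match length 0
  offset=3 (pos 3, char 'e'): match length 3
  offset=4 (pos 2, char 'd'): match length 0
  offset=5 (pos 1, char 'd'): match length 0
  offset=6 (pos 0, char 'd'): match length 0
Longest match has length 3 at offset 3.
next_char = character at position 6 + 3 = 9 -> 'e'

Best match: offset=3, length=3 (matching 'ede' starting at position 3)
LZ77 triple: (3, 3, 'e')


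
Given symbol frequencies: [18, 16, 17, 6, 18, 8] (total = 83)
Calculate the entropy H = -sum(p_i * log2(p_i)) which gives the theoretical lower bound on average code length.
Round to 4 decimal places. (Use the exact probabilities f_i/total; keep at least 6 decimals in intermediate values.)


Per-symbol terms -p_i * log2(p_i) with p_i = f_i/83:
  p = 18/83 = 0.216867: log2(p) = -2.205114, -p*log2(p) = 0.478218
  p = 16/83 = 0.192771: log2(p) = -2.375039, -p*log2(p) = 0.457839
  p = 17/83 = 0.204819: log2(p) = -2.287577, -p*log2(p) = 0.468540
  p = 6/83 = 0.072289: log2(p) = -3.790077, -p*log2(p) = 0.273981
  p = 18/83 = 0.216867: log2(p) = -2.205114, -p*log2(p) = 0.478218
  p = 8/83 = 0.096386: log2(p) = -3.375039, -p*log2(p) = 0.325305
H = 0.478218 + 0.457839 + 0.468540 + 0.273981 + 0.478218 + 0.325305 = 2.482101

H = 2.4821 bits/symbol


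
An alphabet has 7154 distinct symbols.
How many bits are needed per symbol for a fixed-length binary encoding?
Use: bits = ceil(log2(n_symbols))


log2(7154) = 12.8045
Bracket: 2^12 = 4096 < 7154 <= 2^13 = 8192
So ceil(log2(7154)) = 13

bits = ceil(log2(7154)) = ceil(12.8045) = 13 bits


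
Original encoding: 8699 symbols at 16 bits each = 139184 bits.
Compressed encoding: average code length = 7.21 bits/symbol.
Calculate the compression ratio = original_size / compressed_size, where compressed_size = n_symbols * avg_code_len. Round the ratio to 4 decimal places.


original_size = n_symbols * orig_bits = 8699 * 16 = 139184 bits
compressed_size = n_symbols * avg_code_len = 8699 * 7.21 = 62719.79 bits
ratio = original_size / compressed_size = 139184 / 62719.79 = 2.2191

Compression ratio = 2.2191


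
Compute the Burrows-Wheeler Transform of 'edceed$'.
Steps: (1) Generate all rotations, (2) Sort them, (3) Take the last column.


Rotations (sorted):
  0: $edceed -> last char: d
  1: ceed$ed -> last char: d
  2: d$edcee -> last char: e
  3: dceed$e -> last char: e
  4: ed$edce -> last char: e
  5: edceed$ -> last char: $
  6: eed$edc -> last char: c


BWT = ddeee$c


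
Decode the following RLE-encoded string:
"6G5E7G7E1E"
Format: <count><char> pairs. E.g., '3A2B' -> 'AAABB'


Expanding each <count><char> pair:
  6G -> 'GGGGGG'
  5E -> 'EEEEE'
  7G -> 'GGGGGGG'
  7E -> 'EEEEEEE'
  1E -> 'E'

Decoded = GGGGGGEEEEEGGGGGGGEEEEEEEE


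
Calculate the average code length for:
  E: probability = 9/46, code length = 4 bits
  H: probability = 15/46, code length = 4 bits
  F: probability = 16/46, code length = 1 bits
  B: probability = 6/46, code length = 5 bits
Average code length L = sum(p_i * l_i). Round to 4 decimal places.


Weighted contributions p_i * l_i:
  E: (9/46) * 4 = 36/46
  H: (15/46) * 4 = 60/46
  F: (16/46) * 1 = 16/46
  B: (6/46) * 5 = 30/46
Sum = (36 + 60 + 16 + 30)/46 = 142/46

L = 142/46 = 3.0870 bits/symbol


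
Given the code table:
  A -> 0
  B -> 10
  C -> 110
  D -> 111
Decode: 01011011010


Decoding:
0 -> A
10 -> B
110 -> C
110 -> C
10 -> B


Result: ABCCB


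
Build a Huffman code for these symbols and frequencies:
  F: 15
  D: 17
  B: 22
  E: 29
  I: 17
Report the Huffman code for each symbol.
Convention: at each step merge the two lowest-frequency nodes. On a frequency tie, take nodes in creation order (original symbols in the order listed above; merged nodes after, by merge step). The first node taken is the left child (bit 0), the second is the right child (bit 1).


Huffman tree construction:
Step 1: Merge F(15) + D(17) = 32
Step 2: Merge I(17) + B(22) = 39
Step 3: Merge E(29) + (F+D)(32) = 61
Step 4: Merge (I+B)(39) + (E+(F+D))(61) = 100
Read each symbol's code off the tree from the root (left child = 0, right child = 1).

Codes:
  F: 110 (length 3)
  D: 111 (length 3)
  B: 01 (length 2)
  E: 10 (length 2)
  I: 00 (length 2)
Average code length: 232/100 = 2.3200 bits/symbol


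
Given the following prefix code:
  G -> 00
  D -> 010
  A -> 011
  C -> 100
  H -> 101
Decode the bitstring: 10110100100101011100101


Decoding step by step:
Bits 101 -> H
Bits 101 -> H
Bits 00 -> G
Bits 100 -> C
Bits 101 -> H
Bits 011 -> A
Bits 100 -> C
Bits 101 -> H


Decoded message: HHGCHACH


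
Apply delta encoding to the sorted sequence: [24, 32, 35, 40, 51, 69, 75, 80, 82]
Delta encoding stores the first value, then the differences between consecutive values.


First value: 24
Deltas:
  32 - 24 = 8
  35 - 32 = 3
  40 - 35 = 5
  51 - 40 = 11
  69 - 51 = 18
  75 - 69 = 6
  80 - 75 = 5
  82 - 80 = 2


Delta encoded: [24, 8, 3, 5, 11, 18, 6, 5, 2]


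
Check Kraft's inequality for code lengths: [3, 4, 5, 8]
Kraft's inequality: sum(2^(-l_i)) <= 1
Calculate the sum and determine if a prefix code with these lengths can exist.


Sum = 2^(-3) + 2^(-4) + 2^(-5) + 2^(-8)
    = 0.125 + 0.0625 + 0.03125 + 0.00390625
    = 57/256 = 0.22265625
Since 0.22265625 <= 1, Kraft's inequality IS satisfied.
A prefix code with these lengths CAN exist.

Kraft sum = 0.22265625. Satisfied.


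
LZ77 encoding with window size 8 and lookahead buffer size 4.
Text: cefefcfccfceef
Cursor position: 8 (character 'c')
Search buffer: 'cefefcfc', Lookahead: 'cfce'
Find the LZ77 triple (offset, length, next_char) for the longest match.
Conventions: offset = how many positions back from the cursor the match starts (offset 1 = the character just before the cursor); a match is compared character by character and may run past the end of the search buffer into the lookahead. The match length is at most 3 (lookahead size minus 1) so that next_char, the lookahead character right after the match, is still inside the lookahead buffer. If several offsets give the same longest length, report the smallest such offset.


Try each offset into the search buffer:
  offset=1 (pos 7, char 'c'): match length 1
  offset=2 (pos 6, char 'f'): match length 0
  offset=3 (pos 5, char 'c'): match length 3
  offset=4 (pos 4, char 'f'): match length 0
  offset=5 (pos 3, char 'e'): match length 0
  offset=6 (pos 2, char 'f'): match length 0
  offset=7 (pos 1, char 'e'): match length 0
  offset=8 (pos 0, char 'c'): match length 1
Longest match has length 3 at offset 3.
next_char = character at position 8 + 3 = 11 -> 'e'

Best match: offset=3, length=3 (matching 'cfc' starting at position 5)
LZ77 triple: (3, 3, 'e')


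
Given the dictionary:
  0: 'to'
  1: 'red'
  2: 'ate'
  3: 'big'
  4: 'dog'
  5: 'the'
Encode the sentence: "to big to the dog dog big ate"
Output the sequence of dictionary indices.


Look up each word in the dictionary:
  'to' -> 0
  'big' -> 3
  'to' -> 0
  'the' -> 5
  'dog' -> 4
  'dog' -> 4
  'big' -> 3
  'ate' -> 2

Encoded: [0, 3, 0, 5, 4, 4, 3, 2]


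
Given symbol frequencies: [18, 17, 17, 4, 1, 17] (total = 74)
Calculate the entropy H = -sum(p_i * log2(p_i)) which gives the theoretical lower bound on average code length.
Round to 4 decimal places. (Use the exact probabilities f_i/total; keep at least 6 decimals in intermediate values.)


Per-symbol terms -p_i * log2(p_i) with p_i = f_i/74:
  p = 18/74 = 0.243243: log2(p) = -2.039528, -p*log2(p) = 0.496101
  p = 17/74 = 0.229730: log2(p) = -2.121991, -p*log2(p) = 0.487484
  p = 17/74 = 0.229730: log2(p) = -2.121991, -p*log2(p) = 0.487484
  p = 4/74 = 0.054054: log2(p) = -4.209453, -p*log2(p) = 0.227538
  p = 1/74 = 0.013514: log2(p) = -6.209453, -p*log2(p) = 0.083912
  p = 17/74 = 0.229730: log2(p) = -2.121991, -p*log2(p) = 0.487484
H = 0.496101 + 0.487484 + 0.487484 + 0.227538 + 0.083912 + 0.487484 = 2.270003

H = 2.27 bits/symbol


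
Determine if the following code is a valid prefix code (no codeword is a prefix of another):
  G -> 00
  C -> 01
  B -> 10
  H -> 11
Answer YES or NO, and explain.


Checking each pair (does one codeword prefix another?):
  G='00' vs C='01': no prefix
  G='00' vs B='10': no prefix
  G='00' vs H='11': no prefix
  C='01' vs G='00': no prefix
  C='01' vs B='10': no prefix
  C='01' vs H='11': no prefix
  B='10' vs G='00': no prefix
  B='10' vs C='01': no prefix
  B='10' vs H='11': no prefix
  H='11' vs G='00': no prefix
  H='11' vs C='01': no prefix
  H='11' vs B='10': no prefix
No violation found over all pairs.

YES -- this is a valid prefix code. No codeword is a prefix of any other codeword.


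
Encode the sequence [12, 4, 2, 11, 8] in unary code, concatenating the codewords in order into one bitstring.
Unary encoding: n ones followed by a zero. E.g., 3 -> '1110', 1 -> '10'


Encode each number as n ones followed by a terminating 0:
  12 -> 1111111111110 (13 bits)
  4 -> 11110 (5 bits)
  2 -> 110 (3 bits)
  11 -> 111111111110 (12 bits)
  8 -> 111111110 (9 bits)
Total length = 13 + 5 + 3 + 12 + 9 = 42 bits.

Unary([12, 4, 2, 11, 8]) = 111111111111011110110111111111110111111110 (42 bits)


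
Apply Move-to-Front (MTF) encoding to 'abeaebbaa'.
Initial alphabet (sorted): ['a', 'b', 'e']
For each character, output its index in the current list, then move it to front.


MTF encoding:
'a': index 0 in ['a', 'b', 'e'] -> ['a', 'b', 'e']
'b': index 1 in ['a', 'b', 'e'] -> ['b', 'a', 'e']
'e': index 2 in ['b', 'a', 'e'] -> ['e', 'b', 'a']
'a': index 2 in ['e', 'b', 'a'] -> ['a', 'e', 'b']
'e': index 1 in ['a', 'e', 'b'] -> ['e', 'a', 'b']
'b': index 2 in ['e', 'a', 'b'] -> ['b', 'e', 'a']
'b': index 0 in ['b', 'e', 'a'] -> ['b', 'e', 'a']
'a': index 2 in ['b', 'e', 'a'] -> ['a', 'b', 'e']
'a': index 0 in ['a', 'b', 'e'] -> ['a', 'b', 'e']


Output: [0, 1, 2, 2, 1, 2, 0, 2, 0]


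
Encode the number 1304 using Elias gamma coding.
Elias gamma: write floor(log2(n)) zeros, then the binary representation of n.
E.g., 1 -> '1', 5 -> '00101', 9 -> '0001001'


num_bits = floor(log2(1304)) + 1 = 11
leading_zeros = num_bits - 1 = 10
binary(1304) = 10100011000

Elias gamma(1304) = '0000000000' + '10100011000' = 000000000010100011000 (21 bits)


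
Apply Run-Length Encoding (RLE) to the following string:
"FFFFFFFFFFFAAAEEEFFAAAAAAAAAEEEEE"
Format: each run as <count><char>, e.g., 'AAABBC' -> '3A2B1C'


Scanning runs left to right:
  i=0: run of 'F' x 11 -> '11F'
  i=11: run of 'A' x 3 -> '3A'
  i=14: run of 'E' x 3 -> '3E'
  i=17: run of 'F' x 2 -> '2F'
  i=19: run of 'A' x 9 -> '9A'
  i=28: run of 'E' x 5 -> '5E'

RLE = 11F3A3E2F9A5E


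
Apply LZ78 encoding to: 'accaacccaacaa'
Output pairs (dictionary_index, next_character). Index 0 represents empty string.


LZ78 encoding steps:
Dictionary: {0: ''}
Step 1: w='' (idx 0), next='a' -> output (0, 'a'), add 'a' as idx 1
Step 2: w='' (idx 0), next='c' -> output (0, 'c'), add 'c' as idx 2
Step 3: w='c' (idx 2), next='a' -> output (2, 'a'), add 'ca' as idx 3
Step 4: w='a' (idx 1), next='c' -> output (1, 'c'), add 'ac' as idx 4
Step 5: w='c' (idx 2), next='c' -> output (2, 'c'), add 'cc' as idx 5
Step 6: w='a' (idx 1), next='a' -> output (1, 'a'), add 'aa' as idx 6
Step 7: w='ca' (idx 3), next='a' -> output (3, 'a'), add 'caa' as idx 7


Encoded: [(0, 'a'), (0, 'c'), (2, 'a'), (1, 'c'), (2, 'c'), (1, 'a'), (3, 'a')]


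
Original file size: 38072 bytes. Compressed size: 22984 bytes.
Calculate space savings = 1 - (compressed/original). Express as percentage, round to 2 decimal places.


ratio = compressed/original = 22984/38072 = 0.603698
savings = 1 - ratio = 1 - 0.603698 = 0.396302
as a percentage: 0.396302 * 100 = 39.63%

Space savings = 1 - 22984/38072 = 39.63%


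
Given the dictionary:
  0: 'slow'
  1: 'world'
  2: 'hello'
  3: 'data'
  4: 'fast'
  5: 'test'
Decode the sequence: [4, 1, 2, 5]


Look up each index in the dictionary:
  4 -> 'fast'
  1 -> 'world'
  2 -> 'hello'
  5 -> 'test'

Decoded: "fast world hello test"


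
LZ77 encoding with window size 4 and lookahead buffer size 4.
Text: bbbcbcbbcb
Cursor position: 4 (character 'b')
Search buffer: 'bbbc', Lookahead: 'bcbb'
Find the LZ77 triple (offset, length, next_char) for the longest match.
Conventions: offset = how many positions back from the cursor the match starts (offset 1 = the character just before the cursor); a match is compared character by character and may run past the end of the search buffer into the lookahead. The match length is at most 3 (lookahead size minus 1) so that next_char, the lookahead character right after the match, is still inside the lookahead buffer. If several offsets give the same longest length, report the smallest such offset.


Try each offset into the search buffer:
  offset=1 (pos 3, char 'c'): match length 0
  offset=2 (pos 2, char 'b'): match length 3
  offset=3 (pos 1, char 'b'): match length 1
  offset=4 (pos 0, char 'b'): match length 1
Longest match has length 3 at offset 2.
next_char = character at position 4 + 3 = 7 -> 'b'

Best match: offset=2, length=3 (matching 'bcb' starting at position 2)
LZ77 triple: (2, 3, 'b')


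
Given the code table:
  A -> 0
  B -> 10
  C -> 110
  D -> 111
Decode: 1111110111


Decoding:
111 -> D
111 -> D
0 -> A
111 -> D


Result: DDAD


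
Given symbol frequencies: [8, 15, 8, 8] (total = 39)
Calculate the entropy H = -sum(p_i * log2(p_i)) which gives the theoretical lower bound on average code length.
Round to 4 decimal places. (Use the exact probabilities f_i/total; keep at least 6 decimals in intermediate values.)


Per-symbol terms -p_i * log2(p_i) with p_i = f_i/39:
  p = 8/39 = 0.205128: log2(p) = -2.285402, -p*log2(p) = 0.468800
  p = 15/39 = 0.384615: log2(p) = -1.378512, -p*log2(p) = 0.530197
  p = 8/39 = 0.205128: log2(p) = -2.285402, -p*log2(p) = 0.468800
  p = 8/39 = 0.205128: log2(p) = -2.285402, -p*log2(p) = 0.468800
H = 0.468800 + 0.530197 + 0.468800 + 0.468800 = 1.936597

H = 1.9366 bits/symbol


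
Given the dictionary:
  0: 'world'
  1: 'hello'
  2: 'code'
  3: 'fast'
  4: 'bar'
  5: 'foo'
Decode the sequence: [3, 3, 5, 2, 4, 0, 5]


Look up each index in the dictionary:
  3 -> 'fast'
  3 -> 'fast'
  5 -> 'foo'
  2 -> 'code'
  4 -> 'bar'
  0 -> 'world'
  5 -> 'foo'

Decoded: "fast fast foo code bar world foo"


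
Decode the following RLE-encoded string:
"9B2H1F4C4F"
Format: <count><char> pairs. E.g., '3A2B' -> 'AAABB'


Expanding each <count><char> pair:
  9B -> 'BBBBBBBBB'
  2H -> 'HH'
  1F -> 'F'
  4C -> 'CCCC'
  4F -> 'FFFF'

Decoded = BBBBBBBBBHHFCCCCFFFF


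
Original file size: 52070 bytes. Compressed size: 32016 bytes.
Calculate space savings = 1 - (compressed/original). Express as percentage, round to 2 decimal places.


ratio = compressed/original = 32016/52070 = 0.614865
savings = 1 - ratio = 1 - 0.614865 = 0.385135
as a percentage: 0.385135 * 100 = 38.51%

Space savings = 1 - 32016/52070 = 38.51%


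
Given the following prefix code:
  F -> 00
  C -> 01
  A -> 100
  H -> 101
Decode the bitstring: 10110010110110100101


Decoding step by step:
Bits 101 -> H
Bits 100 -> A
Bits 101 -> H
Bits 101 -> H
Bits 101 -> H
Bits 00 -> F
Bits 101 -> H


Decoded message: HAHHHFH


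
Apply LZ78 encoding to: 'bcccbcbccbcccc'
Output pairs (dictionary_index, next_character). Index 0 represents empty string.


LZ78 encoding steps:
Dictionary: {0: ''}
Step 1: w='' (idx 0), next='b' -> output (0, 'b'), add 'b' as idx 1
Step 2: w='' (idx 0), next='c' -> output (0, 'c'), add 'c' as idx 2
Step 3: w='c' (idx 2), next='c' -> output (2, 'c'), add 'cc' as idx 3
Step 4: w='b' (idx 1), next='c' -> output (1, 'c'), add 'bc' as idx 4
Step 5: w='bc' (idx 4), next='c' -> output (4, 'c'), add 'bcc' as idx 5
Step 6: w='bcc' (idx 5), next='c' -> output (5, 'c'), add 'bccc' as idx 6
Step 7: w='c' (idx 2), end of input -> output (2, '')


Encoded: [(0, 'b'), (0, 'c'), (2, 'c'), (1, 'c'), (4, 'c'), (5, 'c'), (2, '')]


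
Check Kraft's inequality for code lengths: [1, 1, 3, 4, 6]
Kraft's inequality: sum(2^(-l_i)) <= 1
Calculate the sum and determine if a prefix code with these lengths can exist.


Sum = 2^(-1) + 2^(-1) + 2^(-3) + 2^(-4) + 2^(-6)
    = 0.5 + 0.5 + 0.125 + 0.0625 + 0.015625
    = 77/64 = 1.203125
Since 1.203125 > 1, Kraft's inequality is NOT satisfied.
A prefix code with these lengths CANNOT exist.

Kraft sum = 1.203125. Not satisfied.


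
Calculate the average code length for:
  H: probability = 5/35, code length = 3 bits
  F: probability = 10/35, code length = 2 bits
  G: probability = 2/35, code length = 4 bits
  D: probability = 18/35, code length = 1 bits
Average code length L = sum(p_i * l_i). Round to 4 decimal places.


Weighted contributions p_i * l_i:
  H: (5/35) * 3 = 15/35
  F: (10/35) * 2 = 20/35
  G: (2/35) * 4 = 8/35
  D: (18/35) * 1 = 18/35
Sum = (15 + 20 + 8 + 18)/35 = 61/35

L = 61/35 = 1.7429 bits/symbol


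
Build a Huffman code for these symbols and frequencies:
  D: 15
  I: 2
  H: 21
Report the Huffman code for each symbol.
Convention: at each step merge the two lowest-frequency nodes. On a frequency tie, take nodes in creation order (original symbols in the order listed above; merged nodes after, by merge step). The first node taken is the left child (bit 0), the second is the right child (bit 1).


Huffman tree construction:
Step 1: Merge I(2) + D(15) = 17
Step 2: Merge (I+D)(17) + H(21) = 38
Read each symbol's code off the tree from the root (left child = 0, right child = 1).

Codes:
  D: 01 (length 2)
  I: 00 (length 2)
  H: 1 (length 1)
Average code length: 55/38 = 1.4474 bits/symbol


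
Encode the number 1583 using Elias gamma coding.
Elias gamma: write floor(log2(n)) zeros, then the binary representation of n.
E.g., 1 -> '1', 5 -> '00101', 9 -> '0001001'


num_bits = floor(log2(1583)) + 1 = 11
leading_zeros = num_bits - 1 = 10
binary(1583) = 11000101111

Elias gamma(1583) = '0000000000' + '11000101111' = 000000000011000101111 (21 bits)


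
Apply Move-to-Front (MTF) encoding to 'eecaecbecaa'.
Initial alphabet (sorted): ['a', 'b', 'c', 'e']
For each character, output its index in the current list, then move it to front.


MTF encoding:
'e': index 3 in ['a', 'b', 'c', 'e'] -> ['e', 'a', 'b', 'c']
'e': index 0 in ['e', 'a', 'b', 'c'] -> ['e', 'a', 'b', 'c']
'c': index 3 in ['e', 'a', 'b', 'c'] -> ['c', 'e', 'a', 'b']
'a': index 2 in ['c', 'e', 'a', 'b'] -> ['a', 'c', 'e', 'b']
'e': index 2 in ['a', 'c', 'e', 'b'] -> ['e', 'a', 'c', 'b']
'c': index 2 in ['e', 'a', 'c', 'b'] -> ['c', 'e', 'a', 'b']
'b': index 3 in ['c', 'e', 'a', 'b'] -> ['b', 'c', 'e', 'a']
'e': index 2 in ['b', 'c', 'e', 'a'] -> ['e', 'b', 'c', 'a']
'c': index 2 in ['e', 'b', 'c', 'a'] -> ['c', 'e', 'b', 'a']
'a': index 3 in ['c', 'e', 'b', 'a'] -> ['a', 'c', 'e', 'b']
'a': index 0 in ['a', 'c', 'e', 'b'] -> ['a', 'c', 'e', 'b']


Output: [3, 0, 3, 2, 2, 2, 3, 2, 2, 3, 0]


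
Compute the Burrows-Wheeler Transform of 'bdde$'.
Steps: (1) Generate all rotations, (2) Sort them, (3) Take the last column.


Rotations (sorted):
  0: $bdde -> last char: e
  1: bdde$ -> last char: $
  2: dde$b -> last char: b
  3: de$bd -> last char: d
  4: e$bdd -> last char: d


BWT = e$bdd


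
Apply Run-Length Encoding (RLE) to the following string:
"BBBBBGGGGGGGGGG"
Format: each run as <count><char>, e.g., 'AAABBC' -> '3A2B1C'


Scanning runs left to right:
  i=0: run of 'B' x 5 -> '5B'
  i=5: run of 'G' x 10 -> '10G'

RLE = 5B10G


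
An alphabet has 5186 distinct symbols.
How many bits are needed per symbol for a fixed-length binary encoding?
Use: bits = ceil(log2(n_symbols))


log2(5186) = 12.3404
Bracket: 2^12 = 4096 < 5186 <= 2^13 = 8192
So ceil(log2(5186)) = 13

bits = ceil(log2(5186)) = ceil(12.3404) = 13 bits


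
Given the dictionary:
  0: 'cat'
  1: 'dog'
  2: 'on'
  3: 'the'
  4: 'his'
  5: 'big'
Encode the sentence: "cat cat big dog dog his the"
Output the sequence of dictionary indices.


Look up each word in the dictionary:
  'cat' -> 0
  'cat' -> 0
  'big' -> 5
  'dog' -> 1
  'dog' -> 1
  'his' -> 4
  'the' -> 3

Encoded: [0, 0, 5, 1, 1, 4, 3]


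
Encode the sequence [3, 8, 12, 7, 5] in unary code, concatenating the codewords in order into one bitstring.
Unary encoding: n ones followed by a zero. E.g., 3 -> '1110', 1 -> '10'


Encode each number as n ones followed by a terminating 0:
  3 -> 1110 (4 bits)
  8 -> 111111110 (9 bits)
  12 -> 1111111111110 (13 bits)
  7 -> 11111110 (8 bits)
  5 -> 111110 (6 bits)
Total length = 4 + 9 + 13 + 8 + 6 = 40 bits.

Unary([3, 8, 12, 7, 5]) = 1110111111110111111111111011111110111110 (40 bits)


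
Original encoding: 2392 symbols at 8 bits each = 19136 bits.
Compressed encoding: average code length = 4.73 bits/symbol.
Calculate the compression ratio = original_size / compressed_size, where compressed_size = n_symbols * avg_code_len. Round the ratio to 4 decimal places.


original_size = n_symbols * orig_bits = 2392 * 8 = 19136 bits
compressed_size = n_symbols * avg_code_len = 2392 * 4.73 = 11314.16 bits
ratio = original_size / compressed_size = 19136 / 11314.16 = 1.6913

Compression ratio = 1.6913


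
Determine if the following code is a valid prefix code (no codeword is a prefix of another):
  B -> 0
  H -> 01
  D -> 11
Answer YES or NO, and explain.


Checking each pair (does one codeword prefix another?):
  B='0' vs H='01': prefix -- VIOLATION

NO -- this is NOT a valid prefix code. B (0) is a prefix of H (01).


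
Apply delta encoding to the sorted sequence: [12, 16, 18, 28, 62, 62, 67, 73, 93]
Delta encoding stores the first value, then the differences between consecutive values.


First value: 12
Deltas:
  16 - 12 = 4
  18 - 16 = 2
  28 - 18 = 10
  62 - 28 = 34
  62 - 62 = 0
  67 - 62 = 5
  73 - 67 = 6
  93 - 73 = 20


Delta encoded: [12, 4, 2, 10, 34, 0, 5, 6, 20]


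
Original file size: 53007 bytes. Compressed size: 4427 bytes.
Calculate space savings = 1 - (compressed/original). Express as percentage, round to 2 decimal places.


ratio = compressed/original = 4427/53007 = 0.083517
savings = 1 - ratio = 1 - 0.083517 = 0.916483
as a percentage: 0.916483 * 100 = 91.65%

Space savings = 1 - 4427/53007 = 91.65%
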